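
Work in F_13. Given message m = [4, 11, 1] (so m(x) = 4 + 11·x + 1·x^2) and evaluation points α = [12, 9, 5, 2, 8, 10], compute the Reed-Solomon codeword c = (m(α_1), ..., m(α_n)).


c = [7, 2, 6, 4, 0, 6]

Message polynomial: m(x) = 4 + 11·x + 1·x^2 (mod 13).
For each evaluation point α_i, compute m(α_i) mod 13:
  α_1 = 12: Horner steps 1 → 10 → 7, so m(12) = 7.
  α_2 = 9: Horner steps 1 → 7 → 2, so m(9) = 2.
  α_3 = 5: Horner steps 1 → 3 → 6, so m(5) = 6.
  α_4 = 2: Horner steps 1 → 0 → 4, so m(2) = 4.
  α_5 = 8: Horner steps 1 → 6 → 0, so m(8) = 0.
  α_6 = 10: Horner steps 1 → 8 → 6, so m(10) = 6.
Codeword c = [7, 2, 6, 4, 0, 6] ∈ F_13^6.


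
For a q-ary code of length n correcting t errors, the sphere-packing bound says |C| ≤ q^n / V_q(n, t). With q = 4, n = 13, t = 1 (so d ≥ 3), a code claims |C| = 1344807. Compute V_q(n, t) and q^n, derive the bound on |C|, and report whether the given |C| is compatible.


V_q(n, t) = 40, q^n = 67108864, Hamming bound = 1677721, |C| = 1344807 ≤ bound (satisfied).

Step 1: Compute V_q(n, t) = Σ_{j=0}^1 C(n, j) (q−1)^j.
  j = 0: C(13,0)·(3)^0 = 1·1 = 1.
  j = 1: C(13,1)·(3)^1 = 13·3 = 39.
  V_q(n, t) = 1 + 39 = 40.
Step 2: q^n = 4^13 = 67108864.
Step 3: Hamming bound ⌊q^n / V_q(n,t)⌋ = ⌊67108864/40⌋ = 1677721.
Step 4: Compare |C| = 1344807 to 1677721: satisfied.
The claimed |C| lies below the Hamming bound.


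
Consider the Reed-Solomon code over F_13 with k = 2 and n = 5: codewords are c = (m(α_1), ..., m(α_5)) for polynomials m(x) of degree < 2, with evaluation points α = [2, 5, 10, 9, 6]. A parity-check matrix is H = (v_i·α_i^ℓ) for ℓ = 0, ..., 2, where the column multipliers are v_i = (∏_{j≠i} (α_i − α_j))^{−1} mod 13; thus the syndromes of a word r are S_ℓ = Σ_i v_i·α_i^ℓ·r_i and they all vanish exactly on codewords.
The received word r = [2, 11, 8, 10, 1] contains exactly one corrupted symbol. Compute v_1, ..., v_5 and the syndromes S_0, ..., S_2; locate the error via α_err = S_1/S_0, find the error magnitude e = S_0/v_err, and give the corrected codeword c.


S = (2, 7, 5), error at position 3, error magnitude e = 8, c = [2, 11, 0, 10, 1].

Step 1: column multipliers v_i = (∏_{j≠i}(α_i − α_j))^{−1} mod 13.
  i = 1 (α = 2): (2−5)(2−10)(2−9)(2−6) = (−3)·(−8)·(−7)·(−4) = 672 ≡ 9, so v_1 = 9^{−1} = 3 (mod 13).
  i = 2 (α = 5): (5−2)(5−10)(5−9)(5−6) = 3·(−5)·(−4)·(−1) = −60 ≡ 5, so v_2 = 5^{−1} = 8 (mod 13).
  i = 3 (α = 10): (10−2)(10−5)(10−9)(10−6) = 8·5·1·4 = 160 ≡ 4, so v_3 = 4^{−1} = 10 (mod 13).
  i = 4 (α = 9): (9−2)(9−5)(9−10)(9−6) = 7·4·(−1)·3 = −84 ≡ 7, so v_4 = 7^{−1} = 2 (mod 13).
  i = 5 (α = 6): (6−2)(6−5)(6−10)(6−9) = 4·1·(−4)·(−3) = 48 ≡ 9, so v_5 = 9^{−1} = 3 (mod 13).
  v = [3, 8, 10, 2, 3].
Step 2: syndromes of r = [2, 11, 8, 10, 1] (all sums mod 13).
  S_0 = Σ v_i r_i = 3·2 + 8·11 + 10·8 + 2·10 + 3·1 = 197 ≡ 2.
  S_1 = Σ v_i α_i r_i = 3·2·2 + 8·5·11 + 10·10·8 + 2·9·10 + 3·6·1 = 1450 ≡ 7.
  α_i^2 mod 13 = [4, 12, 9, 3, 10].
  S_2 = Σ v_i α_i^2 r_i = 3·4·2 + 8·12·11 + 10·9·8 + 2·3·10 + 3·10·1 = 1890 ≡ 5.
  S = (2, 7, 5) ≠ 0, so r is not a codeword (an error is present).
Step 3: locate the error. For a single error e at position i, S_ℓ = v_i·e·α_i^ℓ, so α_err = S_1/S_0.
  S_0^{−1} = 2^{−1} = 7 (mod 13), so α_err = 7·7 = 49 ≡ 10 = α_3. Error position i = 3.
  Consistency check: S_2/S_1 = 5·2 = 10 ≡ 10 = α_err ✓ (single-error assumption holds).
Step 4: error magnitude e = S_0/v_3 = S_0·∏_{j≠3}(α_3 − α_j) = 2·4 = 8 ≡ 8 (mod 13).
Step 5: correct position 3: c_3 = r_3 − e = 8 − 8 ≡ 0 (mod 13). Hence c = [2, 11, 0, 10, 1].
  Check: interpolating c through the α_i gives m(x) = 9 + 3·x (degree < 2) with m(α_i) = c_i for every i, so c is indeed a codeword.


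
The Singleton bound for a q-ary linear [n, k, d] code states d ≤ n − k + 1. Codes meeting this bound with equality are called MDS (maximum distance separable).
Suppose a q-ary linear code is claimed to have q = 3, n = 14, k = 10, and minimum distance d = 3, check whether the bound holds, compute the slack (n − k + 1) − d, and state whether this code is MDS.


Singleton RHS = n − k + 1 = 5, slack = 2, bound satisfied, not MDS.

Singleton bound: d ≤ n − k + 1.
Here n = 14, k = 10, so n − k + 1 = 5.
Given d = 3, check d ≤ 5: YES.
Slack = (n − k + 1) − d = 2.
The code is NOT MDS (slack = 2 > 0).
Description: the claimed parameters are [14, 10, 3]_3; such a code would be non-MDS.


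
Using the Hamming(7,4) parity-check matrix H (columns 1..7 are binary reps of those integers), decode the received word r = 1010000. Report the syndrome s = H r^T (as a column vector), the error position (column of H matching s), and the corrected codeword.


s = (0, 1, 0)^T, error position = 2, corrected codeword c = 1110000

Compute s = H r^T mod 2 one row at a time:
  s_1 = 0 + 0 + 0 + 0 = 0 ≡ 0 (mod 2).
  s_2 = 0 + 1 + 0 + 0 = 1 ≡ 1 (mod 2).
  s_3 = 1 + 1 + 0 + 0 = 2 ≡ 0 (mod 2).
s = (0, 1, 0)^T — this equals column 2 of H (binary 010), so error is at position 2.
Correct: flip bit 2 of r = 1010000 to get c = 1110000.


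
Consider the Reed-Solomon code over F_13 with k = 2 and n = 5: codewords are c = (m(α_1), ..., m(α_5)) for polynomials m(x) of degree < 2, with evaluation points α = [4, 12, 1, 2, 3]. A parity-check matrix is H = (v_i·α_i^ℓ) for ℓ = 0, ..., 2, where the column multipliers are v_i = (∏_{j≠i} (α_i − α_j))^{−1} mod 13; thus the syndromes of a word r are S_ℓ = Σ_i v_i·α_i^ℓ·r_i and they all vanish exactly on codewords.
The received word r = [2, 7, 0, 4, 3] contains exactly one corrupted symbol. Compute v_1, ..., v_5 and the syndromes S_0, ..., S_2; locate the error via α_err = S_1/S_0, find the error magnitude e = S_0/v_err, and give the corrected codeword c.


S = (8, 8, 8), error at position 3, error magnitude e = 8, c = [2, 7, 5, 4, 3].

Step 1: column multipliers v_i = (∏_{j≠i}(α_i − α_j))^{−1} mod 13.
  i = 1 (α = 4): (4−12)(4−1)(4−2)(4−3) = (−8)·3·2·1 = −48 ≡ 4, so v_1 = 4^{−1} = 10 (mod 13).
  i = 2 (α = 12): (12−4)(12−1)(12−2)(12−3) = 8·11·10·9 = 7920 ≡ 3, so v_2 = 3^{−1} = 9 (mod 13).
  i = 3 (α = 1): (1−4)(1−12)(1−2)(1−3) = (−3)·(−11)·(−1)·(−2) = 66 ≡ 1, so v_3 = 1^{−1} = 1 (mod 13).
  i = 4 (α = 2): (2−4)(2−12)(2−1)(2−3) = (−2)·(−10)·1·(−1) = −20 ≡ 6, so v_4 = 6^{−1} = 11 (mod 13).
  i = 5 (α = 3): (3−4)(3−12)(3−1)(3−2) = (−1)·(−9)·2·1 = 18 ≡ 5, so v_5 = 5^{−1} = 8 (mod 13).
  v = [10, 9, 1, 11, 8].
Step 2: syndromes of r = [2, 7, 0, 4, 3] (all sums mod 13).
  S_0 = Σ v_i r_i = 10·2 + 9·7 + 1·0 + 11·4 + 8·3 = 151 ≡ 8.
  S_1 = Σ v_i α_i r_i = 10·4·2 + 9·12·7 + 1·1·0 + 11·2·4 + 8·3·3 = 996 ≡ 8.
  α_i^2 mod 13 = [3, 1, 1, 4, 9].
  S_2 = Σ v_i α_i^2 r_i = 10·3·2 + 9·1·7 + 1·1·0 + 11·4·4 + 8·9·3 = 515 ≡ 8.
  S = (8, 8, 8) ≠ 0, so r is not a codeword (an error is present).
Step 3: locate the error. For a single error e at position i, S_ℓ = v_i·e·α_i^ℓ, so α_err = S_1/S_0.
  S_0^{−1} = 8^{−1} = 5 (mod 13), so α_err = 8·5 = 40 ≡ 1 = α_3. Error position i = 3.
  Consistency check: S_2/S_1 = 8·5 = 40 ≡ 1 = α_err ✓ (single-error assumption holds).
Step 4: error magnitude e = S_0/v_3 = S_0·∏_{j≠3}(α_3 − α_j) = 8·1 = 8 ≡ 8 (mod 13).
Step 5: correct position 3: c_3 = r_3 − e = 0 − 8 ≡ 5 (mod 13). Hence c = [2, 7, 5, 4, 3].
  Check: interpolating c through the α_i gives m(x) = 6 + 12·x (degree < 2) with m(α_i) = c_i for every i, so c is indeed a codeword.


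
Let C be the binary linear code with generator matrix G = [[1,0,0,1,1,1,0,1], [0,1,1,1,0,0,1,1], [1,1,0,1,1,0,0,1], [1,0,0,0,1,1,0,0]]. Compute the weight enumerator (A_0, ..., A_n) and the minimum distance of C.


Weight distribution: A_0 = 1, A_2 = 2, A_3 = 4, A_4 = 2, A_5 = 4, A_6 = 2, A_8 = 1. Minimum distance d = 2.

Enumerate all 2^4 = 16 messages m ∈ F_2^4.
For each, compute codeword c = mG in F_2^8, then tally its weight.
  m = 0000 → c = 00000000, weight = 0.
  m = 1000 → c = 10011101, weight = 5.
  m = 0100 → c = 01110011, weight = 5.
  m = 1100 → c = 11101110, weight = 6.
  m = 0010 → c = 11011001, weight = 5.
  m = 1010 → c = 01000100, weight = 2.
  m = 0110 → c = 10101010, weight = 4.
  m = 1110 → c = 00110111, weight = 5.
  m = 0001 → c = 10001100, weight = 3.
  m = 1001 → c = 00010001, weight = 2.
  m = 0101 → c = 11111111, weight = 8.
  m = 1101 → c = 01100010, weight = 3.
  m = 0011 → c = 01010101, weight = 4.
  m = 1011 → c = 11001000, weight = 3.
  m = 0111 → c = 00100110, weight = 3.
  m = 1111 → c = 10111011, weight = 6.
Tally weights:
  weight 0: 1 codewords.
  weight 2: 2 codewords.
  weight 3: 4 codewords.
  weight 4: 2 codewords.
  weight 5: 4 codewords.
  weight 6: 2 codewords.
  weight 8: 1 codewords.
Minimum distance d = smallest w > 0 with A_w > 0 = 2.
Sanity: Σ A_w = 16 = 2^4 = 16 ✓.


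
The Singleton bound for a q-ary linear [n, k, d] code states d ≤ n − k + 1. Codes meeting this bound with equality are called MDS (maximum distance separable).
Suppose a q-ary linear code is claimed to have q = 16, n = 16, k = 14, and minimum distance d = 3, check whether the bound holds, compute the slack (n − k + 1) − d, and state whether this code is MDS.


Singleton RHS = n − k + 1 = 3, slack = 0, bound satisfied, MDS.

Singleton bound: d ≤ n − k + 1.
Here n = 16, k = 14, so n − k + 1 = 3.
Given d = 3, check d ≤ 3: YES.
Slack = (n − k + 1) − d = 0.
The code is MDS (slack = 0).
Description: the claimed parameters are [16, 14, 3]_16; such a code would be MDS (meets Singleton bound).


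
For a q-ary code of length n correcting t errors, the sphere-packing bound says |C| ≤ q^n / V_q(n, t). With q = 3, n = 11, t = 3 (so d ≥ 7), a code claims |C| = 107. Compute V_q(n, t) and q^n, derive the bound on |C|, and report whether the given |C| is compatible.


V_q(n, t) = 1563, q^n = 177147, Hamming bound = 113, |C| = 107 ≤ bound (satisfied).

Step 1: Compute V_q(n, t) = Σ_{j=0}^3 C(n, j) (q−1)^j.
  j = 0: C(11,0)·(2)^0 = 1·1 = 1.
  j = 1: C(11,1)·(2)^1 = 11·2 = 22.
  j = 2: C(11,2)·(2)^2 = 55·4 = 220.
  j = 3: C(11,3)·(2)^3 = 165·8 = 1320.
  V_q(n, t) = 1 + 22 + 220 + 1320 = 1563.
Step 2: q^n = 3^11 = 177147.
Step 3: Hamming bound ⌊q^n / V_q(n,t)⌋ = ⌊177147/1563⌋ = 113.
Step 4: Compare |C| = 107 to 113: satisfied.
The claimed |C| lies below the Hamming bound.


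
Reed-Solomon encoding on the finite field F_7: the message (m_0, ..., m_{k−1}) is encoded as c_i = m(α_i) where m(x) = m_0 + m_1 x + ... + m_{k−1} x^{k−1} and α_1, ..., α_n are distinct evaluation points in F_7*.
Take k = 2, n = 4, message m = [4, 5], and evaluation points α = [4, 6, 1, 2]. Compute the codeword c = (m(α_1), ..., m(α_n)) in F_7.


c = [3, 6, 2, 0]

Message polynomial: m(x) = 4 + 5·x (mod 7).
For each evaluation point α_i, compute m(α_i) mod 7:
  α_1 = 4: Horner steps 5 → 3, so m(4) = 3.
  α_2 = 6: Horner steps 5 → 6, so m(6) = 6.
  α_3 = 1: Horner steps 5 → 2, so m(1) = 2.
  α_4 = 2: Horner steps 5 → 0, so m(2) = 0.
Codeword c = [3, 6, 2, 0] ∈ F_7^4.


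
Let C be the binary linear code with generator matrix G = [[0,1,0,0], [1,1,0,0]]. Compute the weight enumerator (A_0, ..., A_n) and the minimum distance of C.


Weight distribution: A_0 = 1, A_1 = 2, A_2 = 1. Minimum distance d = 1.

Enumerate all 2^2 = 4 messages m ∈ F_2^2.
For each, compute codeword c = mG in F_2^4, then tally its weight.
  m = 00 → c = 0000, weight = 0.
  m = 10 → c = 0100, weight = 1.
  m = 01 → c = 1100, weight = 2.
  m = 11 → c = 1000, weight = 1.
Tally weights:
  weight 0: 1 codewords.
  weight 1: 2 codewords.
  weight 2: 1 codewords.
Minimum distance d = smallest w > 0 with A_w > 0 = 1.
Sanity: Σ A_w = 4 = 2^2 = 4 ✓.


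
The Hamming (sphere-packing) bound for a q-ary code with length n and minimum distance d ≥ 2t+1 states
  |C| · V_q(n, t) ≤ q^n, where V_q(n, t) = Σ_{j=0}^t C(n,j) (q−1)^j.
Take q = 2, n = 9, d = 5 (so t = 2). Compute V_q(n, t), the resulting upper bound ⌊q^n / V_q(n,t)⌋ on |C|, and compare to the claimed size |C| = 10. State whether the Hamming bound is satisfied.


V_q(n, t) = 46, q^n = 512, Hamming bound = 11, |C| = 10 ≤ bound (satisfied).

Step 1: Compute V_q(n, t) = Σ_{j=0}^2 C(n, j) (q−1)^j.
  j = 0: C(9,0)·(1)^0 = 1·1 = 1.
  j = 1: C(9,1)·(1)^1 = 9·1 = 9.
  j = 2: C(9,2)·(1)^2 = 36·1 = 36.
  V_q(n, t) = 1 + 9 + 36 = 46.
Step 2: q^n = 2^9 = 512.
Step 3: Hamming bound ⌊q^n / V_q(n,t)⌋ = ⌊512/46⌋ = 11.
Step 4: Compare |C| = 10 to 11: satisfied.
The claimed |C| lies below the Hamming bound.


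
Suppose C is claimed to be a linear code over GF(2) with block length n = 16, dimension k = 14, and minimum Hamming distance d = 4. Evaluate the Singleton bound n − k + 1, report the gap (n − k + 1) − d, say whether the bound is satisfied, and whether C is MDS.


Singleton RHS = n − k + 1 = 3, slack = -1, bound violated (no such code; not MDS).

Singleton bound: d ≤ n − k + 1.
Here n = 16, k = 14, so n − k + 1 = 3.
Given d = 4, check d ≤ 3: NO.
Slack = (n − k + 1) − d = -1.
The slack is negative: d = 4 exceeds n − k + 1 = 3 by 1, so the Singleton bound is violated and no linear [16, 14, 4]_2 code can exist. In particular it is not MDS (MDS requires d = n − k + 1 exactly).
Description: the claimed parameters are [16, 14, 4]_2; such a code would be impossible (violates the Singleton bound).


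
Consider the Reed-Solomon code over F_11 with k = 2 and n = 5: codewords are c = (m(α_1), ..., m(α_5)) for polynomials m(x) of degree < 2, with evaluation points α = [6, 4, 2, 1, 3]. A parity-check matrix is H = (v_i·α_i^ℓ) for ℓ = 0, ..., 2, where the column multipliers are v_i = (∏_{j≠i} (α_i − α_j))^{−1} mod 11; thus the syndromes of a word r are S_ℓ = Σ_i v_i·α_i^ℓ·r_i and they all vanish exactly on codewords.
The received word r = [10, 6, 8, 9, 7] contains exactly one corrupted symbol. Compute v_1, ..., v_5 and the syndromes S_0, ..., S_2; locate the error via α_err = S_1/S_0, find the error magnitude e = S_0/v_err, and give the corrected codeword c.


S = (5, 8, 4), error at position 1, error magnitude e = 6, c = [4, 6, 8, 9, 7].

Step 1: column multipliers v_i = (∏_{j≠i}(α_i − α_j))^{−1} mod 11.
  i = 1 (α = 6): (6−4)(6−2)(6−1)(6−3) = 2·4·5·3 = 120 ≡ 10, so v_1 = 10^{−1} = 10 (mod 11).
  i = 2 (α = 4): (4−6)(4−2)(4−1)(4−3) = (−2)·2·3·1 = −12 ≡ 10, so v_2 = 10^{−1} = 10 (mod 11).
  i = 3 (α = 2): (2−6)(2−4)(2−1)(2−3) = (−4)·(−2)·1·(−1) = −8 ≡ 3, so v_3 = 3^{−1} = 4 (mod 11).
  i = 4 (α = 1): (1−6)(1−4)(1−2)(1−3) = (−5)·(−3)·(−1)·(−2) = 30 ≡ 8, so v_4 = 8^{−1} = 7 (mod 11).
  i = 5 (α = 3): (3−6)(3−4)(3−2)(3−1) = (−3)·(−1)·1·2 = 6 ≡ 6, so v_5 = 6^{−1} = 2 (mod 11).
  v = [10, 10, 4, 7, 2].
Step 2: syndromes of r = [10, 6, 8, 9, 7] (all sums mod 11).
  S_0 = Σ v_i r_i = 10·10 + 10·6 + 4·8 + 7·9 + 2·7 = 269 ≡ 5.
  S_1 = Σ v_i α_i r_i = 10·6·10 + 10·4·6 + 4·2·8 + 7·1·9 + 2·3·7 = 1009 ≡ 8.
  α_i^2 mod 11 = [3, 5, 4, 1, 9].
  S_2 = Σ v_i α_i^2 r_i = 10·3·10 + 10·5·6 + 4·4·8 + 7·1·9 + 2·9·7 = 917 ≡ 4.
  S = (5, 8, 4) ≠ 0, so r is not a codeword (an error is present).
Step 3: locate the error. For a single error e at position i, S_ℓ = v_i·e·α_i^ℓ, so α_err = S_1/S_0.
  S_0^{−1} = 5^{−1} = 9 (mod 11), so α_err = 8·9 = 72 ≡ 6 = α_1. Error position i = 1.
  Consistency check: S_2/S_1 = 4·7 = 28 ≡ 6 = α_err ✓ (single-error assumption holds).
Step 4: error magnitude e = S_0/v_1 = S_0·∏_{j≠1}(α_1 − α_j) = 5·10 = 50 ≡ 6 (mod 11).
Step 5: correct position 1: c_1 = r_1 − e = 10 − 6 ≡ 4 (mod 11). Hence c = [4, 6, 8, 9, 7].
  Check: interpolating c through the α_i gives m(x) = 10 + 10·x (degree < 2) with m(α_i) = c_i for every i, so c is indeed a codeword.


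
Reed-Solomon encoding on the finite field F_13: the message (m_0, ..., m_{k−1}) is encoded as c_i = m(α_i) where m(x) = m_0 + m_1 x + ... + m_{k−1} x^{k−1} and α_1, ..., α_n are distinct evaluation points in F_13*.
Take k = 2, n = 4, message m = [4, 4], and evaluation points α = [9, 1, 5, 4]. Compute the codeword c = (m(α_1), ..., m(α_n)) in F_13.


c = [1, 8, 11, 7]

Message polynomial: m(x) = 4 + 4·x (mod 13).
For each evaluation point α_i, compute m(α_i) mod 13:
  α_1 = 9: Horner steps 4 → 1, so m(9) = 1.
  α_2 = 1: Horner steps 4 → 8, so m(1) = 8.
  α_3 = 5: Horner steps 4 → 11, so m(5) = 11.
  α_4 = 4: Horner steps 4 → 7, so m(4) = 7.
Codeword c = [1, 8, 11, 7] ∈ F_13^4.


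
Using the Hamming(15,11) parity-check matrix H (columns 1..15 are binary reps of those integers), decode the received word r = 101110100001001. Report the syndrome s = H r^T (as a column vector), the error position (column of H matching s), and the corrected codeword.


s = (0, 1, 1, 1)^T, error position = 7, corrected codeword c = 101110000001001

Compute s = H r^T mod 2 one row at a time:
  s_1 = 0 + 0 + 0 + 0 + 1 + 0 + 0 + 1 = 2 ≡ 0 (mod 2).
  s_2 = 1 + 1 + 0 + 1 + 1 + 0 + 0 + 1 = 5 ≡ 1 (mod 2).
  s_3 = 0 + 1 + 0 + 1 + 0 + 0 + 0 + 1 = 3 ≡ 1 (mod 2).
  s_4 = 1 + 1 + 1 + 1 + 0 + 0 + 0 + 1 = 5 ≡ 1 (mod 2).
s = (0, 1, 1, 1)^T — this equals column 7 of H (binary 0111), so error is at position 7.
Correct: flip bit 7 of r = 101110100001001 to get c = 101110000001001.


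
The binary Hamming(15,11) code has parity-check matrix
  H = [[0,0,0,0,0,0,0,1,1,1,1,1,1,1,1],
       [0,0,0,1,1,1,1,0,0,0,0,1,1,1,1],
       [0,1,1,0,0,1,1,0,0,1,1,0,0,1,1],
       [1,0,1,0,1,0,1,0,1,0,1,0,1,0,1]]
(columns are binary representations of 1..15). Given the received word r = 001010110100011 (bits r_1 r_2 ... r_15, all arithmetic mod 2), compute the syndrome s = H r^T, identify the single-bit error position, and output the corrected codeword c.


s = (0, 0, 1, 0)^T, error position = 2, corrected codeword c = 011010110100011

Compute s = H r^T mod 2 one row at a time:
  s_1 = 1 + 0 + 1 + 0 + 0 + 0 + 1 + 1 = 4 ≡ 0 (mod 2).
  s_2 = 0 + 1 + 0 + 1 + 0 + 0 + 1 + 1 = 4 ≡ 0 (mod 2).
  s_3 = 0 + 1 + 0 + 1 + 1 + 0 + 1 + 1 = 5 ≡ 1 (mod 2).
  s_4 = 0 + 1 + 1 + 1 + 0 + 0 + 0 + 1 = 4 ≡ 0 (mod 2).
s = (0, 0, 1, 0)^T — this equals column 2 of H (binary 0010), so error is at position 2.
Correct: flip bit 2 of r = 001010110100011 to get c = 011010110100011.


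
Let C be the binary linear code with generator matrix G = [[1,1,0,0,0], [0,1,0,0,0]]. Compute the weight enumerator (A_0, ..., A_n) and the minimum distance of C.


Weight distribution: A_0 = 1, A_1 = 2, A_2 = 1. Minimum distance d = 1.

Enumerate all 2^2 = 4 messages m ∈ F_2^2.
For each, compute codeword c = mG in F_2^5, then tally its weight.
  m = 00 → c = 00000, weight = 0.
  m = 10 → c = 11000, weight = 2.
  m = 01 → c = 01000, weight = 1.
  m = 11 → c = 10000, weight = 1.
Tally weights:
  weight 0: 1 codewords.
  weight 1: 2 codewords.
  weight 2: 1 codewords.
Minimum distance d = smallest w > 0 with A_w > 0 = 1.
Sanity: Σ A_w = 4 = 2^2 = 4 ✓.


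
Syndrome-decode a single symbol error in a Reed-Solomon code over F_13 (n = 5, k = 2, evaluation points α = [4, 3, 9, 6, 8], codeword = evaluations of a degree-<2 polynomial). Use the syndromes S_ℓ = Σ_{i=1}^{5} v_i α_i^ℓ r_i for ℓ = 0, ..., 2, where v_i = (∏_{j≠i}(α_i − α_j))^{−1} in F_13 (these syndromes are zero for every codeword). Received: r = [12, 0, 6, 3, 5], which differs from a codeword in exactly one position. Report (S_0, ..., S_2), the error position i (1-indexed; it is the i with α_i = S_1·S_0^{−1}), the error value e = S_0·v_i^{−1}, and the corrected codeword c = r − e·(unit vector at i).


S = (2, 8, 6), error at position 1, error magnitude e = 11, c = [1, 0, 6, 3, 5].

Step 1: column multipliers v_i = (∏_{j≠i}(α_i − α_j))^{−1} mod 13.
  i = 1 (α = 4): (4−3)(4−9)(4−6)(4−8) = 1·(−5)·(−2)·(−4) = −40 ≡ 12, so v_1 = 12^{−1} = 12 (mod 13).
  i = 2 (α = 3): (3−4)(3−9)(3−6)(3−8) = (−1)·(−6)·(−3)·(−5) = 90 ≡ 12, so v_2 = 12^{−1} = 12 (mod 13).
  i = 3 (α = 9): (9−4)(9−3)(9−6)(9−8) = 5·6·3·1 = 90 ≡ 12, so v_3 = 12^{−1} = 12 (mod 13).
  i = 4 (α = 6): (6−4)(6−3)(6−9)(6−8) = 2·3·(−3)·(−2) = 36 ≡ 10, so v_4 = 10^{−1} = 4 (mod 13).
  i = 5 (α = 8): (8−4)(8−3)(8−9)(8−6) = 4·5·(−1)·2 = −40 ≡ 12, so v_5 = 12^{−1} = 12 (mod 13).
  v = [12, 12, 12, 4, 12].
Step 2: syndromes of r = [12, 0, 6, 3, 5] (all sums mod 13).
  S_0 = Σ v_i r_i = 12·12 + 12·0 + 12·6 + 4·3 + 12·5 = 288 ≡ 2.
  S_1 = Σ v_i α_i r_i = 12·4·12 + 12·3·0 + 12·9·6 + 4·6·3 + 12·8·5 = 1776 ≡ 8.
  α_i^2 mod 13 = [3, 9, 3, 10, 12].
  S_2 = Σ v_i α_i^2 r_i = 12·3·12 + 12·9·0 + 12·3·6 + 4·10·3 + 12·12·5 = 1488 ≡ 6.
  S = (2, 8, 6) ≠ 0, so r is not a codeword (an error is present).
Step 3: locate the error. For a single error e at position i, S_ℓ = v_i·e·α_i^ℓ, so α_err = S_1/S_0.
  S_0^{−1} = 2^{−1} = 7 (mod 13), so α_err = 8·7 = 56 ≡ 4 = α_1. Error position i = 1.
  Consistency check: S_2/S_1 = 6·5 = 30 ≡ 4 = α_err ✓ (single-error assumption holds).
Step 4: error magnitude e = S_0/v_1 = S_0·∏_{j≠1}(α_1 − α_j) = 2·12 = 24 ≡ 11 (mod 13).
Step 5: correct position 1: c_1 = r_1 − e = 12 − 11 ≡ 1 (mod 13). Hence c = [1, 0, 6, 3, 5].
  Check: interpolating c through the α_i gives m(x) = 10 + 1·x (degree < 2) with m(α_i) = c_i for every i, so c is indeed a codeword.


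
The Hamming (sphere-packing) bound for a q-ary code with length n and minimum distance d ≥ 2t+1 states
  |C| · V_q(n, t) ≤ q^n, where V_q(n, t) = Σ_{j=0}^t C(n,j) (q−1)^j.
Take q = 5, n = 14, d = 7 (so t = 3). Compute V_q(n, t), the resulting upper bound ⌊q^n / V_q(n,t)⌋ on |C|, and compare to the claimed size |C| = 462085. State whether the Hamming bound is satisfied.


V_q(n, t) = 24809, q^n = 6103515625, Hamming bound = 246020, |C| = 462085 > bound (violated).

Step 1: Compute V_q(n, t) = Σ_{j=0}^3 C(n, j) (q−1)^j.
  j = 0: C(14,0)·(4)^0 = 1·1 = 1.
  j = 1: C(14,1)·(4)^1 = 14·4 = 56.
  j = 2: C(14,2)·(4)^2 = 91·16 = 1456.
  j = 3: C(14,3)·(4)^3 = 364·64 = 23296.
  V_q(n, t) = 1 + 56 + 1456 + 23296 = 24809.
Step 2: q^n = 5^14 = 6103515625.
Step 3: Hamming bound ⌊q^n / V_q(n,t)⌋ = ⌊6103515625/24809⌋ = 246020.
Step 4: Compare |C| = 462085 to 246020: violated.
The claimed |C| lies above the Hamming bound, so no 5-ary code of length 14 with d ≥ 7 can have 462085 codewords.


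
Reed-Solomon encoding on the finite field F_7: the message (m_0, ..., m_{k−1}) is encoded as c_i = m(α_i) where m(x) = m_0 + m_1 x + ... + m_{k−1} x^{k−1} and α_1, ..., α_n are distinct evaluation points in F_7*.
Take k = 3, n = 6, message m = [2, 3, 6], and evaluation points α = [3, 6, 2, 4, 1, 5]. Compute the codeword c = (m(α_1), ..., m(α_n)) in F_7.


c = [2, 5, 4, 5, 4, 6]

Message polynomial: m(x) = 2 + 3·x + 6·x^2 (mod 7).
For each evaluation point α_i, compute m(α_i) mod 7:
  α_1 = 3: Horner steps 6 → 0 → 2, so m(3) = 2.
  α_2 = 6: Horner steps 6 → 4 → 5, so m(6) = 5.
  α_3 = 2: Horner steps 6 → 1 → 4, so m(2) = 4.
  α_4 = 4: Horner steps 6 → 6 → 5, so m(4) = 5.
  α_5 = 1: Horner steps 6 → 2 → 4, so m(1) = 4.
  α_6 = 5: Horner steps 6 → 5 → 6, so m(5) = 6.
Codeword c = [2, 5, 4, 5, 4, 6] ∈ F_7^6.


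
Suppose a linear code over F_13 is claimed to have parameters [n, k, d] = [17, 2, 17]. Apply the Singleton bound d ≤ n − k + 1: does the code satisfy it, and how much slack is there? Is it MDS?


Singleton RHS = n − k + 1 = 16, slack = -1, bound violated (no such code; not MDS).

Singleton bound: d ≤ n − k + 1.
Here n = 17, k = 2, so n − k + 1 = 16.
Given d = 17, check d ≤ 16: NO.
Slack = (n − k + 1) − d = -1.
The slack is negative: d = 17 exceeds n − k + 1 = 16 by 1, so the Singleton bound is violated and no linear [17, 2, 17]_13 code can exist. In particular it is not MDS (MDS requires d = n − k + 1 exactly).
Description: the claimed parameters are [17, 2, 17]_13; such a code would be impossible (violates the Singleton bound).


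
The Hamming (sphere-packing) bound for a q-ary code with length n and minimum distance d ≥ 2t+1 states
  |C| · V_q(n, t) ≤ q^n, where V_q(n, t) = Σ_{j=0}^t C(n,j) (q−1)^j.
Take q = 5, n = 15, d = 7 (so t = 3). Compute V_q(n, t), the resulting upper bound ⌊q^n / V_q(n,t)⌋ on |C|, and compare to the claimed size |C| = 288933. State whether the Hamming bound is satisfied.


V_q(n, t) = 30861, q^n = 30517578125, Hamming bound = 988871, |C| = 288933 ≤ bound (satisfied).

Step 1: Compute V_q(n, t) = Σ_{j=0}^3 C(n, j) (q−1)^j.
  j = 0: C(15,0)·(4)^0 = 1·1 = 1.
  j = 1: C(15,1)·(4)^1 = 15·4 = 60.
  j = 2: C(15,2)·(4)^2 = 105·16 = 1680.
  j = 3: C(15,3)·(4)^3 = 455·64 = 29120.
  V_q(n, t) = 1 + 60 + 1680 + 29120 = 30861.
Step 2: q^n = 5^15 = 30517578125.
Step 3: Hamming bound ⌊q^n / V_q(n,t)⌋ = ⌊30517578125/30861⌋ = 988871.
Step 4: Compare |C| = 288933 to 988871: satisfied.
The claimed |C| lies below the Hamming bound.


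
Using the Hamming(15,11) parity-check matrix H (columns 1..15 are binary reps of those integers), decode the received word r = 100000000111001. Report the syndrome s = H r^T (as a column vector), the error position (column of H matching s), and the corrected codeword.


s = (0, 0, 1, 1)^T, error position = 3, corrected codeword c = 101000000111001

Compute s = H r^T mod 2 one row at a time:
  s_1 = 0 + 0 + 1 + 1 + 1 + 0 + 0 + 1 = 4 ≡ 0 (mod 2).
  s_2 = 0 + 0 + 0 + 0 + 1 + 0 + 0 + 1 = 2 ≡ 0 (mod 2).
  s_3 = 0 + 0 + 0 + 0 + 1 + 1 + 0 + 1 = 3 ≡ 1 (mod 2).
  s_4 = 1 + 0 + 0 + 0 + 0 + 1 + 0 + 1 = 3 ≡ 1 (mod 2).
s = (0, 0, 1, 1)^T — this equals column 3 of H (binary 0011), so error is at position 3.
Correct: flip bit 3 of r = 100000000111001 to get c = 101000000111001.


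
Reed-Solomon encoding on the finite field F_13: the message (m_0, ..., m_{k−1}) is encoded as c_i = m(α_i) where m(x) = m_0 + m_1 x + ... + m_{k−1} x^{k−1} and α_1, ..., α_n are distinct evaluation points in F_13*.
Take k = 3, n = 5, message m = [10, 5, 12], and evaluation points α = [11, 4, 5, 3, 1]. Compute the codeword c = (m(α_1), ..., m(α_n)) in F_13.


c = [9, 1, 10, 3, 1]

Message polynomial: m(x) = 10 + 5·x + 12·x^2 (mod 13).
For each evaluation point α_i, compute m(α_i) mod 13:
  α_1 = 11: Horner steps 12 → 7 → 9, so m(11) = 9.
  α_2 = 4: Horner steps 12 → 1 → 1, so m(4) = 1.
  α_3 = 5: Horner steps 12 → 0 → 10, so m(5) = 10.
  α_4 = 3: Horner steps 12 → 2 → 3, so m(3) = 3.
  α_5 = 1: Horner steps 12 → 4 → 1, so m(1) = 1.
Codeword c = [9, 1, 10, 3, 1] ∈ F_13^5.


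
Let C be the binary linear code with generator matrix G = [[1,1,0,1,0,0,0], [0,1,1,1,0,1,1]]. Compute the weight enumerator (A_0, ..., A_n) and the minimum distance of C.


Weight distribution: A_0 = 1, A_3 = 1, A_4 = 1, A_5 = 1. Minimum distance d = 3.

Enumerate all 2^2 = 4 messages m ∈ F_2^2.
For each, compute codeword c = mG in F_2^7, then tally its weight.
  m = 00 → c = 0000000, weight = 0.
  m = 10 → c = 1101000, weight = 3.
  m = 01 → c = 0111011, weight = 5.
  m = 11 → c = 1010011, weight = 4.
Tally weights:
  weight 0: 1 codewords.
  weight 3: 1 codewords.
  weight 4: 1 codewords.
  weight 5: 1 codewords.
Minimum distance d = smallest w > 0 with A_w > 0 = 3.
Sanity: Σ A_w = 4 = 2^2 = 4 ✓.


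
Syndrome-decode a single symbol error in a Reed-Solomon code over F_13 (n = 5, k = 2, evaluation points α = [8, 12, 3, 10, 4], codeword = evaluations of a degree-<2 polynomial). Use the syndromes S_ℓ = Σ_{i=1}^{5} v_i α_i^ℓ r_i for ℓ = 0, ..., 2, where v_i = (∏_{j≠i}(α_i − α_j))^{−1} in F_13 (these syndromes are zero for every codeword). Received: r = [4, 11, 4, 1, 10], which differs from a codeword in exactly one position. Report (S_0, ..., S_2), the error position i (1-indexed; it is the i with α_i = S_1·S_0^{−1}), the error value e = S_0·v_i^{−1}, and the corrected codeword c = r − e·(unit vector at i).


S = (4, 12, 10), error at position 3, error magnitude e = 12, c = [4, 11, 5, 1, 10].

Step 1: column multipliers v_i = (∏_{j≠i}(α_i − α_j))^{−1} mod 13.
  i = 1 (α = 8): (8−12)(8−3)(8−10)(8−4) = (−4)·5·(−2)·4 = 160 ≡ 4, so v_1 = 4^{−1} = 10 (mod 13).
  i = 2 (α = 12): (12−8)(12−3)(12−10)(12−4) = 4·9·2·8 = 576 ≡ 4, so v_2 = 4^{−1} = 10 (mod 13).
  i = 3 (α = 3): (3−8)(3−12)(3−10)(3−4) = (−5)·(−9)·(−7)·(−1) = 315 ≡ 3, so v_3 = 3^{−1} = 9 (mod 13).
  i = 4 (α = 10): (10−8)(10−12)(10−3)(10−4) = 2·(−2)·7·6 = −168 ≡ 1, so v_4 = 1^{−1} = 1 (mod 13).
  i = 5 (α = 4): (4−8)(4−12)(4−3)(4−10) = (−4)·(−8)·1·(−6) = −192 ≡ 3, so v_5 = 3^{−1} = 9 (mod 13).
  v = [10, 10, 9, 1, 9].
Step 2: syndromes of r = [4, 11, 4, 1, 10] (all sums mod 13).
  S_0 = Σ v_i r_i = 10·4 + 10·11 + 9·4 + 1·1 + 9·10 = 277 ≡ 4.
  S_1 = Σ v_i α_i r_i = 10·8·4 + 10·12·11 + 9·3·4 + 1·10·1 + 9·4·10 = 2118 ≡ 12.
  α_i^2 mod 13 = [12, 1, 9, 9, 3].
  S_2 = Σ v_i α_i^2 r_i = 10·12·4 + 10·1·11 + 9·9·4 + 1·9·1 + 9·3·10 = 1193 ≡ 10.
  S = (4, 12, 10) ≠ 0, so r is not a codeword (an error is present).
Step 3: locate the error. For a single error e at position i, S_ℓ = v_i·e·α_i^ℓ, so α_err = S_1/S_0.
  S_0^{−1} = 4^{−1} = 10 (mod 13), so α_err = 12·10 = 120 ≡ 3 = α_3. Error position i = 3.
  Consistency check: S_2/S_1 = 10·12 = 120 ≡ 3 = α_err ✓ (single-error assumption holds).
Step 4: error magnitude e = S_0/v_3 = S_0·∏_{j≠3}(α_3 − α_j) = 4·3 = 12 ≡ 12 (mod 13).
Step 5: correct position 3: c_3 = r_3 − e = 4 − 12 ≡ 5 (mod 13). Hence c = [4, 11, 5, 1, 10].
  Check: interpolating c through the α_i gives m(x) = 3 + 5·x (degree < 2) with m(α_i) = c_i for every i, so c is indeed a codeword.


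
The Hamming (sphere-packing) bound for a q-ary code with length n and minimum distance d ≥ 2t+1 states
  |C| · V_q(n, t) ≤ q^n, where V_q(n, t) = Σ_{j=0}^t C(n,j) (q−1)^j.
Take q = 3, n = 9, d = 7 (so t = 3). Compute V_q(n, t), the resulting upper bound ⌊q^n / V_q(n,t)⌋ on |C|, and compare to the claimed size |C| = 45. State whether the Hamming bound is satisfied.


V_q(n, t) = 835, q^n = 19683, Hamming bound = 23, |C| = 45 > bound (violated).

Step 1: Compute V_q(n, t) = Σ_{j=0}^3 C(n, j) (q−1)^j.
  j = 0: C(9,0)·(2)^0 = 1·1 = 1.
  j = 1: C(9,1)·(2)^1 = 9·2 = 18.
  j = 2: C(9,2)·(2)^2 = 36·4 = 144.
  j = 3: C(9,3)·(2)^3 = 84·8 = 672.
  V_q(n, t) = 1 + 18 + 144 + 672 = 835.
Step 2: q^n = 3^9 = 19683.
Step 3: Hamming bound ⌊q^n / V_q(n,t)⌋ = ⌊19683/835⌋ = 23.
Step 4: Compare |C| = 45 to 23: violated.
The claimed |C| lies above the Hamming bound, so no 3-ary code of length 9 with d ≥ 7 can have 45 codewords.


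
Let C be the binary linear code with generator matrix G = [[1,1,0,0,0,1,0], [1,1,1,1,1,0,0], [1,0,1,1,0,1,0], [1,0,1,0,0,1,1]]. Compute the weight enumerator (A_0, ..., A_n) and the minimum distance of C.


Weight distribution: A_0 = 1, A_2 = 2, A_3 = 4, A_4 = 5, A_5 = 4. Minimum distance d = 2.

Enumerate all 2^4 = 16 messages m ∈ F_2^4.
For each, compute codeword c = mG in F_2^7, then tally its weight.
  m = 0000 → c = 0000000, weight = 0.
  m = 1000 → c = 1100010, weight = 3.
  m = 0100 → c = 1111100, weight = 5.
  m = 1100 → c = 0011110, weight = 4.
  m = 0010 → c = 1011010, weight = 4.
  m = 1010 → c = 0111000, weight = 3.
  m = 0110 → c = 0100110, weight = 3.
  m = 1110 → c = 1000100, weight = 2.
  m = 0001 → c = 1010011, weight = 4.
  m = 1001 → c = 0110001, weight = 3.
  m = 0101 → c = 0101111, weight = 5.
  m = 1101 → c = 1001101, weight = 4.
  m = 0011 → c = 0001001, weight = 2.
  m = 1011 → c = 1101011, weight = 5.
  m = 0111 → c = 1110101, weight = 5.
  m = 1111 → c = 0010111, weight = 4.
Tally weights:
  weight 0: 1 codewords.
  weight 2: 2 codewords.
  weight 3: 4 codewords.
  weight 4: 5 codewords.
  weight 5: 4 codewords.
Minimum distance d = smallest w > 0 with A_w > 0 = 2.
Sanity: Σ A_w = 16 = 2^4 = 16 ✓.


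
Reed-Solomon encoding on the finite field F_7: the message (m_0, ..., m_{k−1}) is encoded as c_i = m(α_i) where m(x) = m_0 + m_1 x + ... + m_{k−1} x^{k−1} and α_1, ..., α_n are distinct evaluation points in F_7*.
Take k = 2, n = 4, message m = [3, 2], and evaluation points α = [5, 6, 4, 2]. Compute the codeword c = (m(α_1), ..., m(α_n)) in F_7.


c = [6, 1, 4, 0]

Message polynomial: m(x) = 3 + 2·x (mod 7).
For each evaluation point α_i, compute m(α_i) mod 7:
  α_1 = 5: Horner steps 2 → 6, so m(5) = 6.
  α_2 = 6: Horner steps 2 → 1, so m(6) = 1.
  α_3 = 4: Horner steps 2 → 4, so m(4) = 4.
  α_4 = 2: Horner steps 2 → 0, so m(2) = 0.
Codeword c = [6, 1, 4, 0] ∈ F_7^4.


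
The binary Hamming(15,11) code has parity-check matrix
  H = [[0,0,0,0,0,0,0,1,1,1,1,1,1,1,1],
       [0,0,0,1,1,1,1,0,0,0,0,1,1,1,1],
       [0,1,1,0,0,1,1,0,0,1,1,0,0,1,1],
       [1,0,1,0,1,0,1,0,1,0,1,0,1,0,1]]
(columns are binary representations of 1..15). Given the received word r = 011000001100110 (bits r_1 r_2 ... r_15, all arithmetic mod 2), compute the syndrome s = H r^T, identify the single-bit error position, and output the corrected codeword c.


s = (0, 0, 0, 1)^T, error position = 1, corrected codeword c = 111000001100110

Compute s = H r^T mod 2 one row at a time:
  s_1 = 0 + 1 + 1 + 0 + 0 + 1 + 1 + 0 = 4 ≡ 0 (mod 2).
  s_2 = 0 + 0 + 0 + 0 + 0 + 1 + 1 + 0 = 2 ≡ 0 (mod 2).
  s_3 = 1 + 1 + 0 + 0 + 1 + 0 + 1 + 0 = 4 ≡ 0 (mod 2).
  s_4 = 0 + 1 + 0 + 0 + 1 + 0 + 1 + 0 = 3 ≡ 1 (mod 2).
s = (0, 0, 0, 1)^T — this equals column 1 of H (binary 0001), so error is at position 1.
Correct: flip bit 1 of r = 011000001100110 to get c = 111000001100110.


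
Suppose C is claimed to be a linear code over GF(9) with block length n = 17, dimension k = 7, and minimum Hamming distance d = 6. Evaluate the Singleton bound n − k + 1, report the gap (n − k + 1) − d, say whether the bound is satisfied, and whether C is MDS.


Singleton RHS = n − k + 1 = 11, slack = 5, bound satisfied, not MDS.

Singleton bound: d ≤ n − k + 1.
Here n = 17, k = 7, so n − k + 1 = 11.
Given d = 6, check d ≤ 11: YES.
Slack = (n − k + 1) − d = 5.
The code is NOT MDS (slack = 5 > 0).
Description: the claimed parameters are [17, 7, 6]_9; such a code would be non-MDS.


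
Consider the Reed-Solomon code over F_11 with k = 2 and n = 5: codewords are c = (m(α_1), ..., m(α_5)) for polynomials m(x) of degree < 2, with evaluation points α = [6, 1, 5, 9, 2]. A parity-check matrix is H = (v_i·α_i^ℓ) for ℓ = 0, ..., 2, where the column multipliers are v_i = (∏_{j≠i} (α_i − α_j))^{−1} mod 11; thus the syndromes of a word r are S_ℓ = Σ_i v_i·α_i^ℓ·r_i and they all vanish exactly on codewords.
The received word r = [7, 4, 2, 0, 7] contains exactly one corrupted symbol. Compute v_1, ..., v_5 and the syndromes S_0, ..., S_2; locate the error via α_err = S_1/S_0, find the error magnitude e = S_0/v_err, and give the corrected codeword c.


S = (5, 10, 9), error at position 5, error magnitude e = 9, c = [7, 4, 2, 0, 9].

Step 1: column multipliers v_i = (∏_{j≠i}(α_i − α_j))^{−1} mod 11.
  i = 1 (α = 6): (6−1)(6−5)(6−9)(6−2) = 5·1·(−3)·4 = −60 ≡ 6, so v_1 = 6^{−1} = 2 (mod 11).
  i = 2 (α = 1): (1−6)(1−5)(1−9)(1−2) = (−5)·(−4)·(−8)·(−1) = 160 ≡ 6, so v_2 = 6^{−1} = 2 (mod 11).
  i = 3 (α = 5): (5−6)(5−1)(5−9)(5−2) = (−1)·4·(−4)·3 = 48 ≡ 4, so v_3 = 4^{−1} = 3 (mod 11).
  i = 4 (α = 9): (9−6)(9−1)(9−5)(9−2) = 3·8·4·7 = 672 ≡ 1, so v_4 = 1^{−1} = 1 (mod 11).
  i = 5 (α = 2): (2−6)(2−1)(2−5)(2−9) = (−4)·1·(−3)·(−7) = −84 ≡ 4, so v_5 = 4^{−1} = 3 (mod 11).
  v = [2, 2, 3, 1, 3].
Step 2: syndromes of r = [7, 4, 2, 0, 7] (all sums mod 11).
  S_0 = Σ v_i r_i = 2·7 + 2·4 + 3·2 + 1·0 + 3·7 = 49 ≡ 5.
  S_1 = Σ v_i α_i r_i = 2·6·7 + 2·1·4 + 3·5·2 + 1·9·0 + 3·2·7 = 164 ≡ 10.
  α_i^2 mod 11 = [3, 1, 3, 4, 4].
  S_2 = Σ v_i α_i^2 r_i = 2·3·7 + 2·1·4 + 3·3·2 + 1·4·0 + 3·4·7 = 152 ≡ 9.
  S = (5, 10, 9) ≠ 0, so r is not a codeword (an error is present).
Step 3: locate the error. For a single error e at position i, S_ℓ = v_i·e·α_i^ℓ, so α_err = S_1/S_0.
  S_0^{−1} = 5^{−1} = 9 (mod 11), so α_err = 10·9 = 90 ≡ 2 = α_5. Error position i = 5.
  Consistency check: S_2/S_1 = 9·10 = 90 ≡ 2 = α_err ✓ (single-error assumption holds).
Step 4: error magnitude e = S_0/v_5 = S_0·∏_{j≠5}(α_5 − α_j) = 5·4 = 20 ≡ 9 (mod 11).
Step 5: correct position 5: c_5 = r_5 − e = 7 − 9 ≡ 9 (mod 11). Hence c = [7, 4, 2, 0, 9].
  Check: interpolating c through the α_i gives m(x) = 10 + 5·x (degree < 2) with m(α_i) = c_i for every i, so c is indeed a codeword.


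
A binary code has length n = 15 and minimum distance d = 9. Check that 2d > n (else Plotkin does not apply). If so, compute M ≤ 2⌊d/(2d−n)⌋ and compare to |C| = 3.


Plotkin bound M ≤ 6; given |C| = 3 ≤ bound (satisfied).

Check applicability: 2d = 18, n = 15.
2d − n = 3 > 0, so Plotkin applies.
Compute d/(2d−n) = 9/3 ≈ 3.0000.
⌊d/(2d−n)⌋ = 3.
Plotkin bound: M ≤ 2·3 = 6.
Given |C| = 3, check: satisfied.
This |C| is below the Plotkin bound.


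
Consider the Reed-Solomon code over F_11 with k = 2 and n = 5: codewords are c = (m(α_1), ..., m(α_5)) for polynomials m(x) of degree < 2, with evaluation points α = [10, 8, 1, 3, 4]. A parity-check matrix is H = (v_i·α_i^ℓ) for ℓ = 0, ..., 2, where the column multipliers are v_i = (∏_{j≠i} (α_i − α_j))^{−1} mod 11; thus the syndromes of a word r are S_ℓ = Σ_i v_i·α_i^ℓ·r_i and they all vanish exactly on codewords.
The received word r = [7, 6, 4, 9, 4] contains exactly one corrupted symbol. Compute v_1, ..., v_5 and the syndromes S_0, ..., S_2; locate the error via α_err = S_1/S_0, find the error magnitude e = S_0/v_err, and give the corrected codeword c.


S = (10, 10, 10), error at position 3, error magnitude e = 7, c = [7, 6, 8, 9, 4].

Step 1: column multipliers v_i = (∏_{j≠i}(α_i − α_j))^{−1} mod 11.
  i = 1 (α = 10): (10−8)(10−1)(10−3)(10−4) = 2·9·7·6 = 756 ≡ 8, so v_1 = 8^{−1} = 7 (mod 11).
  i = 2 (α = 8): (8−10)(8−1)(8−3)(8−4) = (−2)·7·5·4 = −280 ≡ 6, so v_2 = 6^{−1} = 2 (mod 11).
  i = 3 (α = 1): (1−10)(1−8)(1−3)(1−4) = (−9)·(−7)·(−2)·(−3) = 378 ≡ 4, so v_3 = 4^{−1} = 3 (mod 11).
  i = 4 (α = 3): (3−10)(3−8)(3−1)(3−4) = (−7)·(−5)·2·(−1) = −70 ≡ 7, so v_4 = 7^{−1} = 8 (mod 11).
  i = 5 (α = 4): (4−10)(4−8)(4−1)(4−3) = (−6)·(−4)·3·1 = 72 ≡ 6, so v_5 = 6^{−1} = 2 (mod 11).
  v = [7, 2, 3, 8, 2].
Step 2: syndromes of r = [7, 6, 4, 9, 4] (all sums mod 11).
  S_0 = Σ v_i r_i = 7·7 + 2·6 + 3·4 + 8·9 + 2·4 = 153 ≡ 10.
  S_1 = Σ v_i α_i r_i = 7·10·7 + 2·8·6 + 3·1·4 + 8·3·9 + 2·4·4 = 846 ≡ 10.
  α_i^2 mod 11 = [1, 9, 1, 9, 5].
  S_2 = Σ v_i α_i^2 r_i = 7·1·7 + 2·9·6 + 3·1·4 + 8·9·9 + 2·5·4 = 857 ≡ 10.
  S = (10, 10, 10) ≠ 0, so r is not a codeword (an error is present).
Step 3: locate the error. For a single error e at position i, S_ℓ = v_i·e·α_i^ℓ, so α_err = S_1/S_0.
  S_0^{−1} = 10^{−1} = 10 (mod 11), so α_err = 10·10 = 100 ≡ 1 = α_3. Error position i = 3.
  Consistency check: S_2/S_1 = 10·10 = 100 ≡ 1 = α_err ✓ (single-error assumption holds).
Step 4: error magnitude e = S_0/v_3 = S_0·∏_{j≠3}(α_3 − α_j) = 10·4 = 40 ≡ 7 (mod 11).
Step 5: correct position 3: c_3 = r_3 − e = 4 − 7 ≡ 8 (mod 11). Hence c = [7, 6, 8, 9, 4].
  Check: interpolating c through the α_i gives m(x) = 2 + 6·x (degree < 2) with m(α_i) = c_i for every i, so c is indeed a codeword.


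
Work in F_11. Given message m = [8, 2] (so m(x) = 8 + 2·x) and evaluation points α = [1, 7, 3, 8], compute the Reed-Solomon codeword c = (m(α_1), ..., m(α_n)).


c = [10, 0, 3, 2]

Message polynomial: m(x) = 8 + 2·x (mod 11).
For each evaluation point α_i, compute m(α_i) mod 11:
  α_1 = 1: Horner steps 2 → 10, so m(1) = 10.
  α_2 = 7: Horner steps 2 → 0, so m(7) = 0.
  α_3 = 3: Horner steps 2 → 3, so m(3) = 3.
  α_4 = 8: Horner steps 2 → 2, so m(8) = 2.
Codeword c = [10, 0, 3, 2] ∈ F_11^4.
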